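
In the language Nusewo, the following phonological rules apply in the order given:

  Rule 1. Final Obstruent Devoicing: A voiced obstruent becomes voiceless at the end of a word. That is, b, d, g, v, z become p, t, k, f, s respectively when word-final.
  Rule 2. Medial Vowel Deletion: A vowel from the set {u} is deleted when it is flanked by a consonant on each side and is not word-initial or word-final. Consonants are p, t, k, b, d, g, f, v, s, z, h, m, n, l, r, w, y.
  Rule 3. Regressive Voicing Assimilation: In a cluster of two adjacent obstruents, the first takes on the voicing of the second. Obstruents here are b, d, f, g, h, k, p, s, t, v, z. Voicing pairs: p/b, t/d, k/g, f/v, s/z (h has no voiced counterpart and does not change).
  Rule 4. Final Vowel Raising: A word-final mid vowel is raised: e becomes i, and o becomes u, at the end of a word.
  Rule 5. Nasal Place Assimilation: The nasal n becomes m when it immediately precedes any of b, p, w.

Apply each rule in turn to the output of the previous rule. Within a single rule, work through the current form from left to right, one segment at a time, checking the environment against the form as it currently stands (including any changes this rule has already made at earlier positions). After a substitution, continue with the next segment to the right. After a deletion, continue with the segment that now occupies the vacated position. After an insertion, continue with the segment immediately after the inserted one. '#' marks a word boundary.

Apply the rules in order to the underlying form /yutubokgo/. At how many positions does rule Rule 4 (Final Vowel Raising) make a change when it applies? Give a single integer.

Rule 1 Final Obstruent Devoicing: no change — [yutubokgo]
Rule 2 Medial Vowel Deletion: [yutubokgo] → [ytbokgo]
Rule 3 Regressive Voicing Assimilation: [ytbokgo] → [ydboggo]
Rule 4 Final Vowel Raising: [ydboggo] → [ydboggu]
Rule 5 Nasal Place Assimilation: no change — [ydboggu]
Rule Rule 4 changed 1 position(s).

1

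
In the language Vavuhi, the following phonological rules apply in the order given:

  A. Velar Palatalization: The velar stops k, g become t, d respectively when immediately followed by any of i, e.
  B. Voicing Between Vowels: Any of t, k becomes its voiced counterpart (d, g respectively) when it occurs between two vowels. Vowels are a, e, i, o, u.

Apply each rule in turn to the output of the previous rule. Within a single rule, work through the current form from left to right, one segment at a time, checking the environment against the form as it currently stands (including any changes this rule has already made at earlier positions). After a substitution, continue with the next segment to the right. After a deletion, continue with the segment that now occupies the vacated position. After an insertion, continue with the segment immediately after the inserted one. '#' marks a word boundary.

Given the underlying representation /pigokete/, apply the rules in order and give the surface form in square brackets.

A Velar Palatalization: [pigokete] → [pigotete]
B Voicing Between Vowels: [pigotete] → [pigodede]

[pigodede]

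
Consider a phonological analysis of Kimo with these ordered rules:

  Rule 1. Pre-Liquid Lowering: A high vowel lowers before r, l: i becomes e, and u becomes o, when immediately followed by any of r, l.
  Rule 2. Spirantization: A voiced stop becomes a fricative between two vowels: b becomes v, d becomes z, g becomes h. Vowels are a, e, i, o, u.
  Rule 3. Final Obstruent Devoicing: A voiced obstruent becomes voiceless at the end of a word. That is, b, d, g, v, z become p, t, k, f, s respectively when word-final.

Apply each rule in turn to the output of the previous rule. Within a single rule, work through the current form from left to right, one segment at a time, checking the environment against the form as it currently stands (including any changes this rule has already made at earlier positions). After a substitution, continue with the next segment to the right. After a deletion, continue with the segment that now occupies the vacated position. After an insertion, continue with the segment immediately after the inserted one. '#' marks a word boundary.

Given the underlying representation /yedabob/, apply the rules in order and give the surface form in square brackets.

[yezavop]

Rule 1 Pre-Liquid Lowering: no change — [yedabob]
Rule 2 Spirantization: [yedabob] → [yezavob]
Rule 3 Final Obstruent Devoicing: [yezavob] → [yezavop]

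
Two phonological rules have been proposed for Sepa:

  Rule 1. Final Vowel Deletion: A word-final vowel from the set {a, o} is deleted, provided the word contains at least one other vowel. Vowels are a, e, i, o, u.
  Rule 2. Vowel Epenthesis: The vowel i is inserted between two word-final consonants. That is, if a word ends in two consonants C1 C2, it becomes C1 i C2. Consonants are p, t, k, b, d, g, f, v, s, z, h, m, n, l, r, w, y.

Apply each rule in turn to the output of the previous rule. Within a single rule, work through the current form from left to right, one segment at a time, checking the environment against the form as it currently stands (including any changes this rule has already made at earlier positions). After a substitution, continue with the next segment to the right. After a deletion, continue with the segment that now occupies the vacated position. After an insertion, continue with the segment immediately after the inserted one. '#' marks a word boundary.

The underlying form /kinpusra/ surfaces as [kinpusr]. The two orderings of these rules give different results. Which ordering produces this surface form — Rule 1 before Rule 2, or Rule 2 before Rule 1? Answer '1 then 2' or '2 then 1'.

2 then 1

Order 1 then 2:
  1 Final Vowel Deletion: [kinpusra] → [kinpusr]
  2 Vowel Epenthesis: [kinpusr] → [kinpusir]
  result: [kinpusir]
Order 2 then 1:
  2 Vowel Epenthesis: no change — [kinpusra]
  1 Final Vowel Deletion: [kinpusra] → [kinpusr]
  result: [kinpusr]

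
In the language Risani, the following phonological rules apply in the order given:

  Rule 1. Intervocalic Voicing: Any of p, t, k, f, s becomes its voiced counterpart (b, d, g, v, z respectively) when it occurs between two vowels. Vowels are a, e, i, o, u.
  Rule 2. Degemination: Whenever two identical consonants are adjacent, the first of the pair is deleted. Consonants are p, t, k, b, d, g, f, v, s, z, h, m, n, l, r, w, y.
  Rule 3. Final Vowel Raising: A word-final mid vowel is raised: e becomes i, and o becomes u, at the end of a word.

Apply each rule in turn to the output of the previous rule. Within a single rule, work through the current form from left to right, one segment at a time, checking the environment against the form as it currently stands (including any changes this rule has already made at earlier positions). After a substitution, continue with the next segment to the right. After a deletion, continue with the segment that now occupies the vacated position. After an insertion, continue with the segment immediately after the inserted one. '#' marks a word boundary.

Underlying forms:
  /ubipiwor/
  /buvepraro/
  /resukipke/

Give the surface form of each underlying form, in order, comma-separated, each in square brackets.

[ubibiwor], [buvepraru], [rezugipki]

/ubipiwor/:
  Rule 1 Intervocalic Voicing: [ubipiwor] → [ubibiwor]
  Rule 2 Degemination: no change — [ubibiwor]
  Rule 3 Final Vowel Raising: no change — [ubibiwor]
/buvepraro/:
  Rule 1 Intervocalic Voicing: no change — [buvepraro]
  Rule 2 Degemination: no change — [buvepraro]
  Rule 3 Final Vowel Raising: [buvepraro] → [buvepraru]
/resukipke/:
  Rule 1 Intervocalic Voicing: [resukipke] → [rezugipke]
  Rule 2 Degemination: no change — [rezugipke]
  Rule 3 Final Vowel Raising: [rezugipke] → [rezugipki]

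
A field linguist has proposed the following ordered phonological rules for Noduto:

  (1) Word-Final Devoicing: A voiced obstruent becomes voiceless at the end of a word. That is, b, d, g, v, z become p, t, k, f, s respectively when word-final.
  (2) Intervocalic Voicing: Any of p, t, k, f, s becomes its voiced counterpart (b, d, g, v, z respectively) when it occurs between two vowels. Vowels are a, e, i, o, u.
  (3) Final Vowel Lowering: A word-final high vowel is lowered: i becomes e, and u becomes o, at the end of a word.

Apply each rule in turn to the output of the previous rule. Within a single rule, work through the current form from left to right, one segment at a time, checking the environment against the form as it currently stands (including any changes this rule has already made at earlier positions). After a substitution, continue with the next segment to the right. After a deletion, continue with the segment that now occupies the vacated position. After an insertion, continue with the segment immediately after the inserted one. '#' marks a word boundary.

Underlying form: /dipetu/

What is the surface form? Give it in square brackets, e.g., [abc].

(1) Word-Final Devoicing: no change — [dipetu]
(2) Intervocalic Voicing: [dipetu] → [dibedu]
(3) Final Vowel Lowering: [dibedu] → [dibedo]

[dibedo]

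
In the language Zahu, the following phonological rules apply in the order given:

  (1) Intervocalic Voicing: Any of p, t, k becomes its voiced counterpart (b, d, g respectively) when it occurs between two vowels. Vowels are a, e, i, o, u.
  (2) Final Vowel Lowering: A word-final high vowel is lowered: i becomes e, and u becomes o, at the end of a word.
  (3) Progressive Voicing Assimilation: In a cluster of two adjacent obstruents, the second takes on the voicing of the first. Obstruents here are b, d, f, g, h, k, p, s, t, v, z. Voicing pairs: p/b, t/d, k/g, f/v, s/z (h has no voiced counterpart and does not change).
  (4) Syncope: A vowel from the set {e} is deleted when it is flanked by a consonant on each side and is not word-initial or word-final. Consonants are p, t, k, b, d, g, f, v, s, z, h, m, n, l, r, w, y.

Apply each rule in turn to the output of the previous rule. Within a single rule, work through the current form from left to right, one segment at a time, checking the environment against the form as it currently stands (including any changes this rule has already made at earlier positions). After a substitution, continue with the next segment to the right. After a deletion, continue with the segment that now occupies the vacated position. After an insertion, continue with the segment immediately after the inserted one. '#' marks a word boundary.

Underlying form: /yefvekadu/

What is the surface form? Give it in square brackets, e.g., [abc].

[yffgado]

(1) Intervocalic Voicing: [yefvekadu] → [yefvegadu]
(2) Final Vowel Lowering: [yefvegadu] → [yefvegado]
(3) Progressive Voicing Assimilation: [yefvegado] → [yeffegado]
(4) Syncope: [yeffegado] → [yffgado]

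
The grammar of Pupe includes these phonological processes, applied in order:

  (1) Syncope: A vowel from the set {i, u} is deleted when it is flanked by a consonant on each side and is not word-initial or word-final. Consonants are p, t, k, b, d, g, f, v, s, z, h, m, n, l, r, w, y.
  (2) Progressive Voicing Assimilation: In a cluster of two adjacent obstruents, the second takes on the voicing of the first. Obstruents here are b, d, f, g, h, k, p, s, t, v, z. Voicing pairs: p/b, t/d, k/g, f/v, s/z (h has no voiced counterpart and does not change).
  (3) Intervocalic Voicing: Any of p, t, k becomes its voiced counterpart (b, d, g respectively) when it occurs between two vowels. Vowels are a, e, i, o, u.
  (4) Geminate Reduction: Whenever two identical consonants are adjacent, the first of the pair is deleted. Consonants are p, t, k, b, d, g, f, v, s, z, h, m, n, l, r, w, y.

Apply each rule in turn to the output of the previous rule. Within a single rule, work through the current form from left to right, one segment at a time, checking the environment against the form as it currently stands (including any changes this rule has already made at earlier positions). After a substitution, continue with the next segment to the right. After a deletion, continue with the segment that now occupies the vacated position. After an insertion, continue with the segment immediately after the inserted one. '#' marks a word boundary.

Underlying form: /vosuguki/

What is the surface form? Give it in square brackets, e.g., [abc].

(1) Syncope: [vosuguki] → [vosgki]
(2) Progressive Voicing Assimilation: [vosgki] → [voskki]
(3) Intervocalic Voicing: no change — [voskki]
(4) Geminate Reduction: [voskki] → [voski]

[voski]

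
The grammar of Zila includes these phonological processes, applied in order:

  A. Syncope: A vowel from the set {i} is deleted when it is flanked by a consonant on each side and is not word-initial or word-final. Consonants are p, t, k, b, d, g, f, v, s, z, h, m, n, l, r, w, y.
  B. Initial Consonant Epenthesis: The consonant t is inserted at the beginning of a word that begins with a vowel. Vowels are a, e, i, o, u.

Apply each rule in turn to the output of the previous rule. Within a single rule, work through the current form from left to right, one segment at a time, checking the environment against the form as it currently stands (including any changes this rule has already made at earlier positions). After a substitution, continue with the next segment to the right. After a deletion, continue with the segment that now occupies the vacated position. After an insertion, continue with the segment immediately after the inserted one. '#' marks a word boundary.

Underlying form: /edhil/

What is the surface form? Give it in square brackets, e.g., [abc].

A Syncope: [edhil] → [edhl]
B Initial Consonant Epenthesis: [edhl] → [tedhl]

[tedhl]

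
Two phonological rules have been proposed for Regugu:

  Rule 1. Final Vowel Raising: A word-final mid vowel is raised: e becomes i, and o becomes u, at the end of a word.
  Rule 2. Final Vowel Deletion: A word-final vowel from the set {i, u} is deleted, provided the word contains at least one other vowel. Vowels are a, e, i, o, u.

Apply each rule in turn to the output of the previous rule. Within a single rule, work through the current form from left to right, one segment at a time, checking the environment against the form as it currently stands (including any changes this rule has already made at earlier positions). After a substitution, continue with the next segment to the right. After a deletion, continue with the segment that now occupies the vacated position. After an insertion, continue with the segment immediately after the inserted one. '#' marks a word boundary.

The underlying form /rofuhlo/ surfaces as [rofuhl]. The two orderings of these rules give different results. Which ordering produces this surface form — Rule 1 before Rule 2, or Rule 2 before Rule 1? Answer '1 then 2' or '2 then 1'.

1 then 2

Order 1 then 2:
  1 Final Vowel Raising: [rofuhlo] → [rofuhlu]
  2 Final Vowel Deletion: [rofuhlu] → [rofuhl]
  result: [rofuhl]
Order 2 then 1:
  2 Final Vowel Deletion: no change — [rofuhlo]
  1 Final Vowel Raising: [rofuhlo] → [rofuhlu]
  result: [rofuhlu]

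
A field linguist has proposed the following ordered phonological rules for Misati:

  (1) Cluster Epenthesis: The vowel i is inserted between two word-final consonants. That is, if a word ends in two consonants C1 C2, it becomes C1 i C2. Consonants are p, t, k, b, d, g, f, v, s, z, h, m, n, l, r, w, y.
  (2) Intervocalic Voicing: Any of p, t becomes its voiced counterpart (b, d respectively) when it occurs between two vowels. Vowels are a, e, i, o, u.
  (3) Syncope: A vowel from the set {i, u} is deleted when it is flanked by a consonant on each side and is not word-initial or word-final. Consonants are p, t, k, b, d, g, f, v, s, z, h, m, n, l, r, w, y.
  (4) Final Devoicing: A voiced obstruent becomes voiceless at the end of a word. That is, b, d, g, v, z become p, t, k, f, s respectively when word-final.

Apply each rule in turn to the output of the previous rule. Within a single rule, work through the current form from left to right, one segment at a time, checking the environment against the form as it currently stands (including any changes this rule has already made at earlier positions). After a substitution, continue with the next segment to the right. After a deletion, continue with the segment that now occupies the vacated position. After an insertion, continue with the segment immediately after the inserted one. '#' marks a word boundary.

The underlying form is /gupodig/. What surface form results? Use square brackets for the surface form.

[gbodk]

(1) Cluster Epenthesis: no change — [gupodig]
(2) Intervocalic Voicing: [gupodig] → [gubodig]
(3) Syncope: [gubodig] → [gbodg]
(4) Final Devoicing: [gbodg] → [gbodk]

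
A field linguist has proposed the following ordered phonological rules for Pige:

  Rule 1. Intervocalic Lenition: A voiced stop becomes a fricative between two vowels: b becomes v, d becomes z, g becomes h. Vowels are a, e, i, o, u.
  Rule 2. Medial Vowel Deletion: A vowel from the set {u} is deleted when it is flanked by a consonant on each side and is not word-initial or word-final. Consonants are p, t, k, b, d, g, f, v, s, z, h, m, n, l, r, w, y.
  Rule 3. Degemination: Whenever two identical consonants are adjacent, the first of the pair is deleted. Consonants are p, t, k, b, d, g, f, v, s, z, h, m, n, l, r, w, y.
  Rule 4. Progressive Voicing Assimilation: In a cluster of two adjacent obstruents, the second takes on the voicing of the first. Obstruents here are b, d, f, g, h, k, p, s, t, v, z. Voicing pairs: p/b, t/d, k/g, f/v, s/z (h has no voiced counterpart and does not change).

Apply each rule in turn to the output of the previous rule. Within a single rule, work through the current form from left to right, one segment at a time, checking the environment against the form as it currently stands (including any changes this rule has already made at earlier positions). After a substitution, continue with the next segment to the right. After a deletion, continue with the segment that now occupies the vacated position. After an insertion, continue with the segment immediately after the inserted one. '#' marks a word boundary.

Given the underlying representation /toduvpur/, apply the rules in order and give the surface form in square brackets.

Rule 1 Intervocalic Lenition: [toduvpur] → [tozuvpur]
Rule 2 Medial Vowel Deletion: [tozuvpur] → [tozvpr]
Rule 3 Degemination: no change — [tozvpr]
Rule 4 Progressive Voicing Assimilation: [tozvpr] → [tozvbr]

[tozvbr]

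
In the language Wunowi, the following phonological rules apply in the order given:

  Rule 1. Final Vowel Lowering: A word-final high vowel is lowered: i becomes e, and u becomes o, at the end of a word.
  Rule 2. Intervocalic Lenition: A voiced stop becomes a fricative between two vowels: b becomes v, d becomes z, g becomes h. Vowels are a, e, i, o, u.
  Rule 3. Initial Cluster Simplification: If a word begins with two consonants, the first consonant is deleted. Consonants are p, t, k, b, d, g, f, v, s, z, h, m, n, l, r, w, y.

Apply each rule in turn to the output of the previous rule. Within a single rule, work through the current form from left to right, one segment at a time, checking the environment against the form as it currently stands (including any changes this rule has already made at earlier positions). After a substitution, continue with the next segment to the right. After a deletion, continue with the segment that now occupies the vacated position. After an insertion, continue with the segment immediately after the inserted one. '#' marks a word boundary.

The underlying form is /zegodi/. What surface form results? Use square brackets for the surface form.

Rule 1 Final Vowel Lowering: [zegodi] → [zegode]
Rule 2 Intervocalic Lenition: [zegode] → [zehoze]
Rule 3 Initial Cluster Simplification: no change — [zehoze]

[zehoze]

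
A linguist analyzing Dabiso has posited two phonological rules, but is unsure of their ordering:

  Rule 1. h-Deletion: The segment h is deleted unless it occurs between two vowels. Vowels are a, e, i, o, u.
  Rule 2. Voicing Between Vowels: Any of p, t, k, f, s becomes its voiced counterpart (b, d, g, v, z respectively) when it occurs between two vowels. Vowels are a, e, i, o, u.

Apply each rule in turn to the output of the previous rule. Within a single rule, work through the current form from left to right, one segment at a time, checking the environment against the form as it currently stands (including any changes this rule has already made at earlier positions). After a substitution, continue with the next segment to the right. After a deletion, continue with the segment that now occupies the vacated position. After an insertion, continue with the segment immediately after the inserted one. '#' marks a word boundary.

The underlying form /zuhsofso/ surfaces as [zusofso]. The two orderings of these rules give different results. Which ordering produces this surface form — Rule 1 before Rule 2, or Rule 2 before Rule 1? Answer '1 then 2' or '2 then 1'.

Order 1 then 2:
  1 h-Deletion: [zuhsofso] → [zusofso]
  2 Voicing Between Vowels: [zusofso] → [zuzofso]
  result: [zuzofso]
Order 2 then 1:
  2 Voicing Between Vowels: no change — [zuhsofso]
  1 h-Deletion: [zuhsofso] → [zusofso]
  result: [zusofso]

2 then 1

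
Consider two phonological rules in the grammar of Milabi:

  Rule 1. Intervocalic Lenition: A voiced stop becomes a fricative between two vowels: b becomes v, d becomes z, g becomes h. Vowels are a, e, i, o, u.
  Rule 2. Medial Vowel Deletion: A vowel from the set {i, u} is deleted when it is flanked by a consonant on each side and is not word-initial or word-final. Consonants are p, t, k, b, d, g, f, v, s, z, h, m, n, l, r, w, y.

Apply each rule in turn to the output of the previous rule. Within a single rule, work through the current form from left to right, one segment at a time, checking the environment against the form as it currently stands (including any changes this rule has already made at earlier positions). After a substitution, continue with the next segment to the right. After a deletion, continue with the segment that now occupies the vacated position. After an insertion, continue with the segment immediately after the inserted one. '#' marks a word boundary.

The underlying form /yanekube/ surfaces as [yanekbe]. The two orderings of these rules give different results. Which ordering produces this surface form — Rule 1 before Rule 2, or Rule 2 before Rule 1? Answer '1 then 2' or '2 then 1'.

2 then 1

Order 1 then 2:
  1 Intervocalic Lenition: [yanekube] → [yanekuve]
  2 Medial Vowel Deletion: [yanekuve] → [yanekve]
  result: [yanekve]
Order 2 then 1:
  2 Medial Vowel Deletion: [yanekube] → [yanekbe]
  1 Intervocalic Lenition: no change — [yanekbe]
  result: [yanekbe]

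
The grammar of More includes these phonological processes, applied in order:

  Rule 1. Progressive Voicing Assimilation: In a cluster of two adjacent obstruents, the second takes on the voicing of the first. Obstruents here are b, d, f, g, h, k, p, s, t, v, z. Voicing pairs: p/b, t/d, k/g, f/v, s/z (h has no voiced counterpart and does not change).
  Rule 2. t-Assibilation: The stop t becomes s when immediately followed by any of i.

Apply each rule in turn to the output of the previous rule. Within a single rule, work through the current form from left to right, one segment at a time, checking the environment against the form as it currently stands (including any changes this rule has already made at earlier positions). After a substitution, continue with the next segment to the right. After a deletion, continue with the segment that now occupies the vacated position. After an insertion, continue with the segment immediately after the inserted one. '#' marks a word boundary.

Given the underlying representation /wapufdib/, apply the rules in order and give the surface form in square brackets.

Rule 1 Progressive Voicing Assimilation: [wapufdib] → [wapuftib]
Rule 2 t-Assibilation: [wapuftib] → [wapufsib]

[wapufsib]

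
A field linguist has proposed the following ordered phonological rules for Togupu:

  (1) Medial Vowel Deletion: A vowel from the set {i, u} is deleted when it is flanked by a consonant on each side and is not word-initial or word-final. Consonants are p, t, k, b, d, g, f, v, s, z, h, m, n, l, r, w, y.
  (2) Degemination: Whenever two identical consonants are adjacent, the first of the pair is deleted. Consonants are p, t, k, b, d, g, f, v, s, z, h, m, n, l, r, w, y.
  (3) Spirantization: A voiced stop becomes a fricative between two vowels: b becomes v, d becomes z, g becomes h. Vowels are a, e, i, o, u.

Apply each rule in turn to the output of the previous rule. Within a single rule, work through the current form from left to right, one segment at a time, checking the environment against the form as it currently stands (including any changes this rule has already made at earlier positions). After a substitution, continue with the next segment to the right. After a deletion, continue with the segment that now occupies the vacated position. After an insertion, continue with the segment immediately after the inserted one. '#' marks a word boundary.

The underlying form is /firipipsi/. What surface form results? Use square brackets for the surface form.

[frpsi]

(1) Medial Vowel Deletion: [firipipsi] → [frppsi]
(2) Degemination: [frppsi] → [frpsi]
(3) Spirantization: no change — [frpsi]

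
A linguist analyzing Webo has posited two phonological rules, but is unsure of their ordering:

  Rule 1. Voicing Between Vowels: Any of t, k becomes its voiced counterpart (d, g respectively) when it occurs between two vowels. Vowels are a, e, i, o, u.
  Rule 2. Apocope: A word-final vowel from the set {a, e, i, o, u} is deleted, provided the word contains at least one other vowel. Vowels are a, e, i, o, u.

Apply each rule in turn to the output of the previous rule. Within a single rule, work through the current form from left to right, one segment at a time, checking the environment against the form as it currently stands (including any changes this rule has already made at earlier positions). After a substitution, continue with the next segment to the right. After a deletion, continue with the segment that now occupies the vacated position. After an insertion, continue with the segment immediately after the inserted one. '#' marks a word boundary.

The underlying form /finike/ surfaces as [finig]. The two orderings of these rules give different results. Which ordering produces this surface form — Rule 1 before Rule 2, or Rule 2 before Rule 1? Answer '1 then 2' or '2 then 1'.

1 then 2

Order 1 then 2:
  1 Voicing Between Vowels: [finike] → [finige]
  2 Apocope: [finige] → [finig]
  result: [finig]
Order 2 then 1:
  2 Apocope: [finike] → [finik]
  1 Voicing Between Vowels: no change — [finik]
  result: [finik]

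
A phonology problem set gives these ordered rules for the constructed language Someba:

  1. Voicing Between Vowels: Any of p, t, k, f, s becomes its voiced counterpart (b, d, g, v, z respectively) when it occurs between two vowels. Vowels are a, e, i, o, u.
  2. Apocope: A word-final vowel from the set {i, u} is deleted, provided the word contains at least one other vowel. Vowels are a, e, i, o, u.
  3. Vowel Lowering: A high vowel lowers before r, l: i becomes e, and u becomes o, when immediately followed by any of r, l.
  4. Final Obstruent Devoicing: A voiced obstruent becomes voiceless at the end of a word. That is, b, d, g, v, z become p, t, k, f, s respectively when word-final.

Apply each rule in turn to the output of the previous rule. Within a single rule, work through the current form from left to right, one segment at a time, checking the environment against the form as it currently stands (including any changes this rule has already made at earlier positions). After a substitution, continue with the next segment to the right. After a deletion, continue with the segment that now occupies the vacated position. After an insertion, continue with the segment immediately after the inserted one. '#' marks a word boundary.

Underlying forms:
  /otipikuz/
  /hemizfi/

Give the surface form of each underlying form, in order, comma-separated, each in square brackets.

[odibigus], [hemizf]

/otipikuz/:
  1 Voicing Between Vowels: [otipikuz] → [odibiguz]
  2 Apocope: no change — [odibiguz]
  3 Vowel Lowering: no change — [odibiguz]
  4 Final Obstruent Devoicing: [odibiguz] → [odibigus]
/hemizfi/:
  1 Voicing Between Vowels: no change — [hemizfi]
  2 Apocope: [hemizfi] → [hemizf]
  3 Vowel Lowering: no change — [hemizf]
  4 Final Obstruent Devoicing: no change — [hemizf]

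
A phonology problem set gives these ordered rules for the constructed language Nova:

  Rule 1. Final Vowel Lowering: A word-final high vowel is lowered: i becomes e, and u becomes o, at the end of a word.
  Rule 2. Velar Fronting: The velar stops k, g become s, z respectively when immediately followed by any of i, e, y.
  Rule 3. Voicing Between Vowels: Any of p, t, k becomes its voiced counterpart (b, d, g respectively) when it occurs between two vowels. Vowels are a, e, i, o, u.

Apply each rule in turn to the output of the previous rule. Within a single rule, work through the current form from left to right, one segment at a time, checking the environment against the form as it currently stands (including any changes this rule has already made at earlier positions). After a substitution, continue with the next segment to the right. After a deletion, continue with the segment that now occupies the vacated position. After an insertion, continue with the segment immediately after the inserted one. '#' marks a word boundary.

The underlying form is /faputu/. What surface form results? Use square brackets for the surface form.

[fabudo]

Rule 1 Final Vowel Lowering: [faputu] → [faputo]
Rule 2 Velar Fronting: no change — [faputo]
Rule 3 Voicing Between Vowels: [faputo] → [fabudo]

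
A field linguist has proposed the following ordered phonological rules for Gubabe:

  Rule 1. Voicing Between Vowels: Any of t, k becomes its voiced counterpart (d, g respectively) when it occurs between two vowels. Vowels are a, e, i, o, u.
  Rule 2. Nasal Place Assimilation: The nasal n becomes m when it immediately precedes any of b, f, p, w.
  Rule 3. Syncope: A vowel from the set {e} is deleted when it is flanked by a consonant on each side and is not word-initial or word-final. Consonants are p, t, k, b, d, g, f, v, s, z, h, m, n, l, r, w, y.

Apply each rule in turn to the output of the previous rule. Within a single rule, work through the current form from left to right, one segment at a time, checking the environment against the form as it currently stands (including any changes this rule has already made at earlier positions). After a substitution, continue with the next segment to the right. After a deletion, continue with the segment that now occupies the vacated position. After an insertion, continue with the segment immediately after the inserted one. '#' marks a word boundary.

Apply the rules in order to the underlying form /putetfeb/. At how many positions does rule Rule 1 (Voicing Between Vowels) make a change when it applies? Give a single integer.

1

Rule 1 Voicing Between Vowels: [putetfeb] → [pudetfeb]
Rule 2 Nasal Place Assimilation: no change — [pudetfeb]
Rule 3 Syncope: [pudetfeb] → [pudtfb]
Rule Rule 1 changed 1 position(s).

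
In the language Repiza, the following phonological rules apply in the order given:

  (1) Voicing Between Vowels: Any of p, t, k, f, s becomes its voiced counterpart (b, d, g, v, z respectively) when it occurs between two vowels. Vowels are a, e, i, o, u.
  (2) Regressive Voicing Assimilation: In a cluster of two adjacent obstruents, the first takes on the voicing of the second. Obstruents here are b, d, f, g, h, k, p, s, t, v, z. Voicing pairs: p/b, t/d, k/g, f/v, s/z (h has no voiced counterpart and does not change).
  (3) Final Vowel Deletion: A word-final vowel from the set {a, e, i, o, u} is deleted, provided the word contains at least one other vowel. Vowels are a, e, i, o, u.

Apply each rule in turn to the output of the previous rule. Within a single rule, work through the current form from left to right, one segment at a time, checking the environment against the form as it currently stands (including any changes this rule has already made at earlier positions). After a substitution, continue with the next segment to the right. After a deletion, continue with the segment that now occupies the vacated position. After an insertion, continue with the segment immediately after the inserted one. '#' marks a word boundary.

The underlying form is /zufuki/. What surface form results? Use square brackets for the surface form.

[zuvug]

(1) Voicing Between Vowels: [zufuki] → [zuvugi]
(2) Regressive Voicing Assimilation: no change — [zuvugi]
(3) Final Vowel Deletion: [zuvugi] → [zuvug]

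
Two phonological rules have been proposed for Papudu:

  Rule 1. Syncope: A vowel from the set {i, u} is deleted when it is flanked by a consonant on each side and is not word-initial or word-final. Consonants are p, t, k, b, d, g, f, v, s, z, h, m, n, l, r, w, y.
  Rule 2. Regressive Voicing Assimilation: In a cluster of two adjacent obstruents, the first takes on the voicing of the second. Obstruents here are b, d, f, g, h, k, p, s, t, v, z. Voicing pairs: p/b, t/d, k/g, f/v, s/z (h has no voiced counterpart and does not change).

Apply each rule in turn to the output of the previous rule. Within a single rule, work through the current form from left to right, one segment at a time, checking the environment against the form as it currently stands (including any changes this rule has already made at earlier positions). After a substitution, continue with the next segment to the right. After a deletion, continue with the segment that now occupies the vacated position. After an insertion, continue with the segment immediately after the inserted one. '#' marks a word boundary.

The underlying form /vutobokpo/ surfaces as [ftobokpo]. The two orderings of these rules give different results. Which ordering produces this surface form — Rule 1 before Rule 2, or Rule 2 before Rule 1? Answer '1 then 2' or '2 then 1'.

Order 1 then 2:
  1 Syncope: [vutobokpo] → [vtobokpo]
  2 Regressive Voicing Assimilation: [vtobokpo] → [ftobokpo]
  result: [ftobokpo]
Order 2 then 1:
  2 Regressive Voicing Assimilation: no change — [vutobokpo]
  1 Syncope: [vutobokpo] → [vtobokpo]
  result: [vtobokpo]

1 then 2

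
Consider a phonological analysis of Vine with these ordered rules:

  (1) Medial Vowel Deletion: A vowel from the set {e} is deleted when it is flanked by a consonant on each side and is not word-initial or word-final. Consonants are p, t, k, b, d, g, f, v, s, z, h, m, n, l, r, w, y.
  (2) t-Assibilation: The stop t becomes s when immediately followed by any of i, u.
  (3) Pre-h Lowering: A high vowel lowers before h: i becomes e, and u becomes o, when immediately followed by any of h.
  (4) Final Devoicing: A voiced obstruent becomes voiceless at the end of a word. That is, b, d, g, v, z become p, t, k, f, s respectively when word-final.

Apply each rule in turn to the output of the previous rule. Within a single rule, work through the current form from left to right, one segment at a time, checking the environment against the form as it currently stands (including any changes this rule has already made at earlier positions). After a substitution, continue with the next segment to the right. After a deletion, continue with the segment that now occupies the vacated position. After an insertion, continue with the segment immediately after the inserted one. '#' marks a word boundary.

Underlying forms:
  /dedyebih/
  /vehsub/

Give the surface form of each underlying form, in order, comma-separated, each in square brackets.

[ddybeh], [vhsup]

/dedyebih/:
  (1) Medial Vowel Deletion: [dedyebih] → [ddybih]
  (2) t-Assibilation: no change — [ddybih]
  (3) Pre-h Lowering: [ddybih] → [ddybeh]
  (4) Final Devoicing: no change — [ddybeh]
/vehsub/:
  (1) Medial Vowel Deletion: [vehsub] → [vhsub]
  (2) t-Assibilation: no change — [vhsub]
  (3) Pre-h Lowering: no change — [vhsub]
  (4) Final Devoicing: [vhsub] → [vhsup]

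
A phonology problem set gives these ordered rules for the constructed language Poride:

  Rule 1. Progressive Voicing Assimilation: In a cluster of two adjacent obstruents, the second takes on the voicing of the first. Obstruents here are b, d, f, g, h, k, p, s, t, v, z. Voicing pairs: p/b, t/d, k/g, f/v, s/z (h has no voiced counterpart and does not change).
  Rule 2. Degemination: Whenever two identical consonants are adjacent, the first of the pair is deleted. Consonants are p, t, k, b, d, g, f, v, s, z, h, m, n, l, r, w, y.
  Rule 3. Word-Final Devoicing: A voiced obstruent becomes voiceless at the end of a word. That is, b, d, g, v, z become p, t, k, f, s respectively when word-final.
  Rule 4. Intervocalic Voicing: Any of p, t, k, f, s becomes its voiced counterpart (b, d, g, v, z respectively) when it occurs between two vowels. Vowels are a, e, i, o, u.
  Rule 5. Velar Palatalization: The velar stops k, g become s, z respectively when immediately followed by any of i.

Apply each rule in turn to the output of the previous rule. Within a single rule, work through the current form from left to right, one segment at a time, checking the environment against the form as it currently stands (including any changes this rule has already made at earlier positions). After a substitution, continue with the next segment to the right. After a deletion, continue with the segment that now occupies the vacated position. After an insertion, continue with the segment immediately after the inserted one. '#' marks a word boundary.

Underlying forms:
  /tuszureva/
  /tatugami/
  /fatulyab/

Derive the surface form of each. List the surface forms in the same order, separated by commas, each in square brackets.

/tuszureva/:
  Rule 1 Progressive Voicing Assimilation: [tuszureva] → [tussureva]
  Rule 2 Degemination: [tussureva] → [tusureva]
  Rule 3 Word-Final Devoicing: no change — [tusureva]
  Rule 4 Intervocalic Voicing: [tusureva] → [tuzureva]
  Rule 5 Velar Palatalization: no change — [tuzureva]
/tatugami/:
  Rule 1 Progressive Voicing Assimilation: no change — [tatugami]
  Rule 2 Degemination: no change — [tatugami]
  Rule 3 Word-Final Devoicing: no change — [tatugami]
  Rule 4 Intervocalic Voicing: [tatugami] → [tadugami]
  Rule 5 Velar Palatalization: no change — [tadugami]
/fatulyab/:
  Rule 1 Progressive Voicing Assimilation: no change — [fatulyab]
  Rule 2 Degemination: no change — [fatulyab]
  Rule 3 Word-Final Devoicing: [fatulyab] → [fatulyap]
  Rule 4 Intervocalic Voicing: [fatulyap] → [fadulyap]
  Rule 5 Velar Palatalization: no change — [fadulyap]

[tuzureva], [tadugami], [fadulyap]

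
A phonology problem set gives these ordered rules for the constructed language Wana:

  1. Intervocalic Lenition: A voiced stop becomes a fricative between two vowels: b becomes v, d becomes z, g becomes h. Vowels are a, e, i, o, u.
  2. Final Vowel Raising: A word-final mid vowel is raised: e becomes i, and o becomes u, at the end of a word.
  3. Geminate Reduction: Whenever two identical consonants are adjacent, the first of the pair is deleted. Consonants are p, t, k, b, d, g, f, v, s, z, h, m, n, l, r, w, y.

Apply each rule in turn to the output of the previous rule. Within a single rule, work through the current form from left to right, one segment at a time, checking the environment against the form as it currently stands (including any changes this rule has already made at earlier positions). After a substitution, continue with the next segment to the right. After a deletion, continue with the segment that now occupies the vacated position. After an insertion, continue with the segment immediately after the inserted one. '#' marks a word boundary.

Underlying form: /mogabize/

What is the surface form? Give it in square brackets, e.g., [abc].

1 Intervocalic Lenition: [mogabize] → [mohavize]
2 Final Vowel Raising: [mohavize] → [mohavizi]
3 Geminate Reduction: no change — [mohavizi]

[mohavizi]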